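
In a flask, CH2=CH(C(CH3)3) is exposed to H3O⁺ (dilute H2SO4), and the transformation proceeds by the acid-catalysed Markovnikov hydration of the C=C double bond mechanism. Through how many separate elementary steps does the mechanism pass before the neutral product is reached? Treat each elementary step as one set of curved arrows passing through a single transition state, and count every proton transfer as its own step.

Step 1: Protonation of the alkene by H3O⁺: the π bond acts as the nucleophile and picks up H⁺, giving the more stable (Markovnikov) secondary carbocation. H2O is released.
Step 2: A methyl group with its bonding pair migrates from the adjacent tert-butyl carbon to the cationic centre — a 1,2-methyl shift — upgrading the secondary cation to a tertiary one.
Step 3: Water acts as the nucleophile: an oxygen lone pair bonds to the cationic carbon, giving an oxonium-ion intermediate.
Step 4: H2O removes a proton from the oxonium oxygen, regenerating H3O⁺ and giving the neutral alcohol.
Total: 4 elementary steps.

4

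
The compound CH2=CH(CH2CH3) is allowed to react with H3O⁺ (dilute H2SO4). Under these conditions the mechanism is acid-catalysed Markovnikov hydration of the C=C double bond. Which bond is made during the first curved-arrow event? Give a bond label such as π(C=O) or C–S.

C–H

Step 1: The π electrons of the C=C bond attack a proton of H3O⁺; Markovnikov addition places the new C–H on the less-substituted alkene carbon, so the positive charge ends up on the more-substituted carbon — a secondary carbocation. H2O is released.
The bond formed in this step is the C–H bond.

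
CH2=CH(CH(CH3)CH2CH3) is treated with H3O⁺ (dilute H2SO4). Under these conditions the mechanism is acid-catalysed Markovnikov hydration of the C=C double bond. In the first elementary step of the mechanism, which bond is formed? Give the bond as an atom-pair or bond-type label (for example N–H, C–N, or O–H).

C–H

Step 1: The π electrons of the C=C bond attack a proton of H3O⁺; Markovnikov addition places the new C–H on the less-substituted alkene carbon, so the positive charge ends up on the more-substituted carbon — a secondary carbocation. H2O is released.
The bond formed in this step is the C–H bond.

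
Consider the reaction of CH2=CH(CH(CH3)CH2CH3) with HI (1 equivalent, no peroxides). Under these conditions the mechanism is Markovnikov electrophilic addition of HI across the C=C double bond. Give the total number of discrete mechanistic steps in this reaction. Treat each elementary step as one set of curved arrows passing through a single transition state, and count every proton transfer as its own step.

Step 1: Protonation of the alkene by HI: the π bond acts as the nucleophile and picks up H⁺, giving the more stable (Markovnikov) secondary carbocation. The H–I bond breaks heterolytically, releasing I⁻.
Step 2: Carbocation rearrangement: a 1,2-hydride shift from the adjacent sec-butyl carbon converts the initially-formed secondary cation into the more stable tertiary cation.
Step 3: The I⁻ anion donates a lone pair to the carbocation, forming the new C–I σ-bond and giving the neutral alkyl halide.
Total: 3 elementary steps.

3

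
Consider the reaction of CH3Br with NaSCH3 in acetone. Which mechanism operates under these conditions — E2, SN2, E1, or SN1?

Conditions: a methyl substrate with a strong nucleophile in the polar aprotic solvent acetone.
These conditions are the textbook signature of the SN2 pathway.
An unhindered substrate with a strong nucleophile in a polar aprotic solvent favours one-step backside displacement.

SN2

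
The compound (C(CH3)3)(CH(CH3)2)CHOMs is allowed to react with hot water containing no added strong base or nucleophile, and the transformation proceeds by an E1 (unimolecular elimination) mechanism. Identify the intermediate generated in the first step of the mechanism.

secondary carbocation

Step 1: Unassisted departure of MsO⁻ (taking the C–O bonding pair) generates a secondary carbocation.
After step 1 the species present is a secondary carbocation.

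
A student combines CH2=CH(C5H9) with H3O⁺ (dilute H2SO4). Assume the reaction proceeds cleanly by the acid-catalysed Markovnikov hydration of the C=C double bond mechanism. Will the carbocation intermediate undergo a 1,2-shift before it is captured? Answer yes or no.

The first-formed carbocation is secondary.
The adjacent cyclopentyl carbon already bears 2 other carbon substituents and has a hydrogen to migrate; after a 1,2-hydride shift from that carbon the positive charge sits on a tertiary centre.
Tertiary is more stable than secondary, so the shift occurs.

yes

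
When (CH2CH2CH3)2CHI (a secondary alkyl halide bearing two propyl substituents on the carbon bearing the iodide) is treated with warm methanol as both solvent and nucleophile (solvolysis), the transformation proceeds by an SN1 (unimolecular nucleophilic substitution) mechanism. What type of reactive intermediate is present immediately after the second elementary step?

oxonium ion

Step 1: Rate-determining heterolysis of the C–I bond gives I⁻ and a secondary carbocation.
Step 2: A lone pair on the oxygen of CH3OH attacks the carbocation, forming a new C–O σ-bond and an oxonium ion.
After step 2 the species present is an oxonium ion.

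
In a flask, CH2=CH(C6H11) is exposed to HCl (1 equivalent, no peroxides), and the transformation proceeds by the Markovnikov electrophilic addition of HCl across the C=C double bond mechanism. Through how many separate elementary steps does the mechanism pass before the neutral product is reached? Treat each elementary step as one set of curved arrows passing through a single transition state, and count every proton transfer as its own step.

3

Step 1: Protonation of the alkene by HCl: the π bond acts as the nucleophile and picks up H⁺, giving the more stable (Markovnikov) secondary carbocation. The H–Cl bond breaks heterolytically, releasing Cl⁻.
Step 2: A 1,2-hydride shift from the adjacent cyclohexyl carbon moves the positive charge from the secondary centre to an adjacent carbon, generating a more stable tertiary carbocation.
Step 3: Cl⁻ captures the cation: a lone pair on Cl⁻ fills the empty p orbital, producing the alkyl halide product.
Total: 3 elementary steps.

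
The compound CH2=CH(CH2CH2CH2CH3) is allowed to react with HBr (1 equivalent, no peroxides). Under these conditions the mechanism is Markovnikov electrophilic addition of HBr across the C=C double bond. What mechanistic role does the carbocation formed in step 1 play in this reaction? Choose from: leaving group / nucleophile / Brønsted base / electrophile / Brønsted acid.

electrophile

Step 2: The Br⁻ anion donates a lone pair to the carbocation, forming the new C–Br σ-bond and giving the neutral alkyl halide.
The carbocation formed in step 1 accepts an electron pair into an empty or π* orbital — it is the electrophile.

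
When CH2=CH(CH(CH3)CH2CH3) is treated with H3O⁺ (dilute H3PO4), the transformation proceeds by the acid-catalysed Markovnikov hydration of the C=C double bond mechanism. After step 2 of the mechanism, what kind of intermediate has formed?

tertiary carbocation

Step 1: The π electrons of the C=C bond attack a proton of H3O⁺; Markovnikov addition places the new C–H on the less-substituted alkene carbon, so the positive charge ends up on the more-substituted carbon — a secondary carbocation. H2O is released.
Step 2: A 1,2-hydride shift from the adjacent sec-butyl carbon moves the positive charge from the secondary centre to an adjacent carbon, generating a more stable tertiary carbocation.
After step 2 the species present is a tertiary carbocation.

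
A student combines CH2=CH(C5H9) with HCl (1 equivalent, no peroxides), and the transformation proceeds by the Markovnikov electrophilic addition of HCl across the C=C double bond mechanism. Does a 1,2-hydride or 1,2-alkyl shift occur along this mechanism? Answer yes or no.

yes

The first-formed carbocation is secondary.
The adjacent cyclopentyl carbon already bears 2 other carbon substituents and has a hydrogen to migrate; after a 1,2-hydride shift from that carbon the positive charge sits on a tertiary centre.
Tertiary is more stable than secondary, so the shift occurs.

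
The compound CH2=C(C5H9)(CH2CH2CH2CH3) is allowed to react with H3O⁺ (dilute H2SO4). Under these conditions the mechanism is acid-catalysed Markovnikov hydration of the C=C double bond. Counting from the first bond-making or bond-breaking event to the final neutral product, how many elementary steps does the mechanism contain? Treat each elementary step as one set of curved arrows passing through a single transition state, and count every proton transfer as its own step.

3

Step 1: Protonation of the alkene by H3O⁺: the π bond acts as the nucleophile and picks up H⁺, giving the more stable (Markovnikov) tertiary carbocation. H2O is released.
(No 1,2-shift: no single shift to an adjacent carbon would give a more stable cation.)
Step 2: A lone pair on the oxygen of H2O attacks the carbocation, forming a C–O bond and an oxonium ion (a protonated alcohol).
Step 3: H2O removes a proton from the oxonium oxygen, regenerating H3O⁺ and giving the neutral alcohol.
Total: 3 elementary steps.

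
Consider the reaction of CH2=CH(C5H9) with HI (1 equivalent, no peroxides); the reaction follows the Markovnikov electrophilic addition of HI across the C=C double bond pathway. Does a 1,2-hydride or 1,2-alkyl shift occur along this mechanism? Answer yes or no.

yes

The first-formed carbocation is secondary.
The adjacent cyclopentyl carbon already bears 2 other carbon substituents and has a hydrogen to migrate; after a 1,2-hydride shift from that carbon the positive charge sits on a tertiary centre.
Tertiary is more stable than secondary, so the shift occurs.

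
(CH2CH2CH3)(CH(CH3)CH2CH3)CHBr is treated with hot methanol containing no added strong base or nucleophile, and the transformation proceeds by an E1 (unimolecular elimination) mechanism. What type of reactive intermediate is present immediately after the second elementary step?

tertiary carbocation

Step 1: Rate-determining heterolysis of the C–Br bond gives Br⁻ and a secondary carbocation.
Step 2: Carbocation rearrangement: a 1,2-hydride shift from the adjacent sec-butyl carbon converts the initially-formed secondary cation into the more stable tertiary cation.
After step 2 the species present is a tertiary carbocation.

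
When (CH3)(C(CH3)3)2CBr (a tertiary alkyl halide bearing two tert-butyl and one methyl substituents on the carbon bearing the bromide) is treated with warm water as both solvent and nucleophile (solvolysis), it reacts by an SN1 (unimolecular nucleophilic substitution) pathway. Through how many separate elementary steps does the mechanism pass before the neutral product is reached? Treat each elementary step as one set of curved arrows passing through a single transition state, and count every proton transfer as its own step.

Step 1: Ionisation: the C–Br σ-bond cleaves heterolytically; both bonding electrons depart with Br⁻, leaving a tertiary carbocation at the α-carbon.
(No 1,2-shift: no single shift to an adjacent carbon would give a more stable cation.)
Step 2: A lone pair on the oxygen of H2O attacks the carbocation, forming a new C–O σ-bond and an oxonium ion.
Step 3: A second solvent molecule removes the proton on oxygen, giving the neutral alcohol product.
Total: 3 elementary steps.

3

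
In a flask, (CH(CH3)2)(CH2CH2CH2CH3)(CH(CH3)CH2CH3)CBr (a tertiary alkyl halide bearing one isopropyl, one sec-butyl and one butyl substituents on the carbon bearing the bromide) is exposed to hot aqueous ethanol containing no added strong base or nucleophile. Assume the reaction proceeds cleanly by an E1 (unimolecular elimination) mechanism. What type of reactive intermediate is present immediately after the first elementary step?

tertiary carbocation

Step 1: Rate-determining heterolysis of the C–Br bond gives Br⁻ and a tertiary carbocation.
After step 1 the species present is a tertiary carbocation.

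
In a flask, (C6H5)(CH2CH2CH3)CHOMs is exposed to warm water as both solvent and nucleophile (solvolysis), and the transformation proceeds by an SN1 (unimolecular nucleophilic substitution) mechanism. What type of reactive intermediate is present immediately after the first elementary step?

secondary carbocation

Step 1: The C–O bond breaks with both electrons going to the mesylate; MsO⁻ leaves and a secondary carbocation remains.
After step 1 the species present is a secondary carbocation.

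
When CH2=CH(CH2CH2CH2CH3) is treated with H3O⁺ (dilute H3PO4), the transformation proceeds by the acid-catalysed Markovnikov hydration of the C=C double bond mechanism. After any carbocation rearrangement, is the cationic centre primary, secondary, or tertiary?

secondary

Step 1: The π electrons of the C=C bond attack a proton of H3O⁺; Markovnikov addition places the new C–H on the less-substituted alkene carbon, so the positive charge ends up on the more-substituted carbon — a secondary carbocation. H2O is released.
No single 1,2-shift to an adjacent carbon would give a more-substituted cation, so no rearrangement occurs.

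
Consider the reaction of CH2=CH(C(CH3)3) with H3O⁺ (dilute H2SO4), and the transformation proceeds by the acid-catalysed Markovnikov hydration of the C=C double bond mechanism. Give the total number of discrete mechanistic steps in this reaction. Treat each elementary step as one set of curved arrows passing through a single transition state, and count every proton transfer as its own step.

4

Step 1: The π electrons of the C=C bond attack a proton of H3O⁺; Markovnikov addition places the new C–H on the less-substituted alkene carbon, so the positive charge ends up on the more-substituted carbon — a secondary carbocation. H2O is released.
Step 2: A 1,2-methyl shift from the adjacent tert-butyl carbon moves the positive charge from the secondary centre to an adjacent carbon, generating a more stable tertiary carbocation.
Step 3: Water acts as the nucleophile: an oxygen lone pair bonds to the cationic carbon, giving an oxonium-ion intermediate.
Step 4: Proton transfer from the O–H of the oxonium ion to H2O completes the catalytic cycle and yields the alcohol.
Total: 4 elementary steps.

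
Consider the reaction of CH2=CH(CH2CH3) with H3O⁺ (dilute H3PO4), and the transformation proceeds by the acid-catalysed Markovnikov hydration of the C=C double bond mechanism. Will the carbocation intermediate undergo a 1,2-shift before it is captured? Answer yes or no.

no

The first-formed carbocation is secondary.
No single 1,2-shift to an adjacent carbon would produce a more-substituted cation than the one already present, so no rearrangement occurs.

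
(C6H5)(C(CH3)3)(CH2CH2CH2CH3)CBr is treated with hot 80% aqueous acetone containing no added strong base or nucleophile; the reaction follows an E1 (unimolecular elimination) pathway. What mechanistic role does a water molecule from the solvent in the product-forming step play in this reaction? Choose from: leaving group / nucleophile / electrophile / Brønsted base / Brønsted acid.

Brønsted base

Step 2: A water molecule (solvent) deprotonates a β-carbon; as the C–H bond breaks, those electrons form the new alkene π bond.
A water molecule from the solvent in the product-forming step accepts a proton in a proton-transfer step — a Brønsted base.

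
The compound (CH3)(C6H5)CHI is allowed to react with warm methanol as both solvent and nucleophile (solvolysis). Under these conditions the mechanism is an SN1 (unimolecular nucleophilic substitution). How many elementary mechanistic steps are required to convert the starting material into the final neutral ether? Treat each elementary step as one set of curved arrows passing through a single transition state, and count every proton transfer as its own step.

3

Step 1: Unassisted departure of I⁻ (taking the C–I bonding pair) generates a secondary carbocation.
(No 1,2-shift: no single shift to an adjacent carbon would give a more stable cation.)
Step 2: A lone pair on the oxygen of CH3OH attacks the carbocation, forming a new C–O σ-bond and an oxonium ion.
Step 3: A second solvent molecule removes the proton on oxygen, giving the neutral ether product.
Total: 3 elementary steps.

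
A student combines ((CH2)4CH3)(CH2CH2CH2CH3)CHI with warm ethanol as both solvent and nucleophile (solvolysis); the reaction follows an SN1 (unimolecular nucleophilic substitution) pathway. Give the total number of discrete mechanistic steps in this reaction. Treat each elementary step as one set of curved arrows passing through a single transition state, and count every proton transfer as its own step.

Step 1: Rate-determining heterolysis of the C–I bond gives I⁻ and a secondary carbocation.
(No 1,2-shift: no single shift to an adjacent carbon would give a more stable cation.)
Step 2: A lone pair on the oxygen of CH3CH2OH attacks the carbocation, forming a new C–O σ-bond and an oxonium ion.
Step 3: A second solvent molecule removes the proton on oxygen, giving the neutral ether product.
Total: 3 elementary steps.

3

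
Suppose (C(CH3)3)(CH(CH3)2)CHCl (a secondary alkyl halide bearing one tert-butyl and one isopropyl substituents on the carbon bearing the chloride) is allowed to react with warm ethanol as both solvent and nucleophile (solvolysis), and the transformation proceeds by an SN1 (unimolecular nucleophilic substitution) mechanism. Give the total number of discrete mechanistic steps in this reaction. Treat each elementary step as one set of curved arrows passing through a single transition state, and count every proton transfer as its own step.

Step 1: Ionisation: the C–Cl σ-bond cleaves heterolytically; both bonding electrons depart with Cl⁻, leaving a secondary carbocation at the α-carbon.
Step 2: Carbocation rearrangement: a 1,2-hydride shift from the adjacent isopropyl carbon converts the initially-formed secondary cation into the more stable tertiary cation.
Step 3: Nucleophilic capture: the oxygen of CH3CH2OH bonds to the cationic carbon, producing an oxonium-ion intermediate.
Step 4: A second solvent molecule removes the proton on oxygen, giving the neutral ether product.
Total: 4 elementary steps.

4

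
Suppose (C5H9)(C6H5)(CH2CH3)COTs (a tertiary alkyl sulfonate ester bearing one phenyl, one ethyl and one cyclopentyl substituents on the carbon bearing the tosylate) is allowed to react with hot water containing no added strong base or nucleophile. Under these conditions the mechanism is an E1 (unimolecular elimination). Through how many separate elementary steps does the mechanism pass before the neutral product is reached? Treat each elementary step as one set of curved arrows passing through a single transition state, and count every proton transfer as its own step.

2

Step 1: Unassisted departure of TsO⁻ (taking the C–O bonding pair) generates a tertiary carbocation.
(No 1,2-shift: no single shift to an adjacent carbon would give a more stable cation.)
Step 2: A weak base (a water molecule from the solvent) removes a proton from a carbon adjacent to the cationic centre; the electrons of that C–H bond become the new π(C=C) bond, giving the alkene.
Total: 2 elementary steps.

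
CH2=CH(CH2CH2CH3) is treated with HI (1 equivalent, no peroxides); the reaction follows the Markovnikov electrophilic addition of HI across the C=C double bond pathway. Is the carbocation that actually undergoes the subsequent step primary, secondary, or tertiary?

secondary

Step 1: Electrophilic addition begins with the π(C=C) electrons forming a bond to the proton of HI. Following Markovnikov's rule, the resulting cation is secondary. The H–I bond breaks heterolytically, releasing I⁻.
No single 1,2-shift to an adjacent carbon would give a more-substituted cation, so no rearrangement occurs.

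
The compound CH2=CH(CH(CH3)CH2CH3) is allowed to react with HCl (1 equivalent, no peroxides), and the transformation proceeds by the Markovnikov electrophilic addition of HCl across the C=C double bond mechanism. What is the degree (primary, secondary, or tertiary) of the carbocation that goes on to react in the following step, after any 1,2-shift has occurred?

Step 1: Electrophilic addition begins with the π(C=C) electrons forming a bond to the proton of HCl. Following Markovnikov's rule, the resulting cation is secondary. The H–Cl bond breaks heterolytically, releasing Cl⁻.
Step 2: A hydride (H with its bonding pair) migrates from the adjacent sec-butyl carbon to the cationic centre — a 1,2-hydride shift — upgrading the secondary cation to a tertiary one.
The cation rearranges from secondary to tertiary via a 1,2-hydride shift from the adjacent sec-butyl carbon; the tertiary cation is what reacts next.

tertiary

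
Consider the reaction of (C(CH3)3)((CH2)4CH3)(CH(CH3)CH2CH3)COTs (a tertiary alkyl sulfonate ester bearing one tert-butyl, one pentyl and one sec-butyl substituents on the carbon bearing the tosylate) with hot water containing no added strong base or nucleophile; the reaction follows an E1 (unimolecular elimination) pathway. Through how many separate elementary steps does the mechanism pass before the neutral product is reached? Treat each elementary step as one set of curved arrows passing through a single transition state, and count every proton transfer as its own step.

2

Step 1: Unassisted departure of TsO⁻ (taking the C–O bonding pair) generates a tertiary carbocation.
(No 1,2-shift: no single shift to an adjacent carbon would give a more stable cation.)
Step 2: Loss of a β-proton to a water molecule of the solvent: the C–H bonding pair collapses toward the cationic carbon to form the C=C π bond, yielding the alkene.
Total: 2 elementary steps.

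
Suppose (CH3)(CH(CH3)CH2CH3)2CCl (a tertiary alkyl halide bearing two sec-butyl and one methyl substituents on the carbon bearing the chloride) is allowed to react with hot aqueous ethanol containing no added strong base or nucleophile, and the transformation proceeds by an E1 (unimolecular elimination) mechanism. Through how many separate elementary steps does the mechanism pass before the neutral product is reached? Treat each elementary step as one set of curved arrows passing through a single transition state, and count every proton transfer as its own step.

2

Step 1: Rate-determining heterolysis of the C–Cl bond gives Cl⁻ and a tertiary carbocation.
(No 1,2-shift: no single shift to an adjacent carbon would give a more stable cation.)
Step 2: Loss of a β-proton to a water (or ethanol) molecule of the solvent: the C–H bonding pair collapses toward the cationic carbon to form the C=C π bond, yielding the alkene.
Total: 2 elementary steps.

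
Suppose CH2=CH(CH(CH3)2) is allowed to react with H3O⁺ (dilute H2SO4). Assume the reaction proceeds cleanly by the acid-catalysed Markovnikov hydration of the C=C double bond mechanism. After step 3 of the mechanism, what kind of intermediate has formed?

Step 1: Electrophilic addition begins with the π(C=C) electrons forming a bond to the proton of H3O⁺. Following Markovnikov's rule, the resulting cation is secondary. H2O is released.
Step 2: Carbocation rearrangement: a 1,2-hydride shift from the adjacent isopropyl carbon converts the initially-formed secondary cation into the more stable tertiary cation.
Step 3: Nucleophilic capture of the cation by H2O produces the protonated alcohol (an oxonium ion).
After step 3 the species present is an oxonium ion.

oxonium ion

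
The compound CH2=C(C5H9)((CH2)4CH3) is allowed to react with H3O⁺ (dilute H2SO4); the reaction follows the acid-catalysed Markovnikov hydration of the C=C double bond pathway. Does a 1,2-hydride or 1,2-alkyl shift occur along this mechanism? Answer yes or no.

The first-formed carbocation is tertiary.
No single 1,2-shift to an adjacent carbon would produce a more-substituted cation than the one already present, so no rearrangement occurs.

no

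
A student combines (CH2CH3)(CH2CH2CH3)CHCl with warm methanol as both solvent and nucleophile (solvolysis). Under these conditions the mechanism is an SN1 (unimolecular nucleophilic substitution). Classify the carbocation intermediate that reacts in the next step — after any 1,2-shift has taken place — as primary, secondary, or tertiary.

Step 1: Rate-determining heterolysis of the C–Cl bond gives Cl⁻ and a secondary carbocation.
No single 1,2-shift to an adjacent carbon would give a more-substituted cation, so no rearrangement occurs.

secondary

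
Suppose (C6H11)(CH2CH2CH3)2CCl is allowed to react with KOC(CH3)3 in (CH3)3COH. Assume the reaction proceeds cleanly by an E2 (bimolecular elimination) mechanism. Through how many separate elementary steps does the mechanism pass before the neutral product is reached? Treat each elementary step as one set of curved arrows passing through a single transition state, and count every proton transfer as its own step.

Step 1: Concerted anti-periplanar elimination: (CH3)3CO⁻ abstracts a β-H while Cl⁻ leaves, and the C–H electrons become the new C=C π bond — all in a single transition state.
Total: 1 elementary step.

1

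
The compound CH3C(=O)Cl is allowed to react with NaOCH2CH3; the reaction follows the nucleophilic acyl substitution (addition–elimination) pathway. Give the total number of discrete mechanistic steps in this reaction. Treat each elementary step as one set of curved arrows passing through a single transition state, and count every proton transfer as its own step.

2

Step 1: Nucleophilic addition of CH3CH2O⁻ to the acyl carbon breaks the π(C=O) bond and yields a tetrahedral, anionic intermediate.
Step 2: Collapse of the tetrahedral intermediate: the alkoxide oxygen pushes its lone pair back to re-form C=O while Cl⁻ leaves.
Total: 2 elementary steps.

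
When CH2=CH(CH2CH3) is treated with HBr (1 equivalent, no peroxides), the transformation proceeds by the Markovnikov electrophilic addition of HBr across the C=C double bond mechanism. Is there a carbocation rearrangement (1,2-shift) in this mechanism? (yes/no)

The first-formed carbocation is secondary.
No single 1,2-shift to an adjacent carbon would produce a more-substituted cation than the one already present, so no rearrangement occurs.

no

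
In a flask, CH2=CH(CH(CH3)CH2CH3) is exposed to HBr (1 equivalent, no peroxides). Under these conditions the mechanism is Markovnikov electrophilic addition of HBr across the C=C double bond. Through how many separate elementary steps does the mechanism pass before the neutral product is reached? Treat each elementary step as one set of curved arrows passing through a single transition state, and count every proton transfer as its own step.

3

Step 1: The π electrons of the C=C bond attack a proton of HBr; Markovnikov addition places the new C–H on the less-substituted alkene carbon, so the positive charge ends up on the more-substituted carbon — a secondary carbocation. The H–Br bond breaks heterolytically, releasing Br⁻.
Step 2: A hydride (H with its bonding pair) migrates from the adjacent sec-butyl carbon to the cationic centre — a 1,2-hydride shift — upgrading the secondary cation to a tertiary one.
Step 3: The Br⁻ anion donates a lone pair to the carbocation, forming the new C–Br σ-bond and giving the neutral alkyl halide.
Total: 3 elementary steps.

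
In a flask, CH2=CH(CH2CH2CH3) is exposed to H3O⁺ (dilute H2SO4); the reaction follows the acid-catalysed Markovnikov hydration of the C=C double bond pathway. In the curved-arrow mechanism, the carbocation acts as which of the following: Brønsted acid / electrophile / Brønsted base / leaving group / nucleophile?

electrophile

Step 2: A lone pair on the oxygen of H2O attacks the carbocation, forming a C–O bond and an oxonium ion (a protonated alcohol).
The carbocation accepts an electron pair into an empty or π* orbital — it is the electrophile.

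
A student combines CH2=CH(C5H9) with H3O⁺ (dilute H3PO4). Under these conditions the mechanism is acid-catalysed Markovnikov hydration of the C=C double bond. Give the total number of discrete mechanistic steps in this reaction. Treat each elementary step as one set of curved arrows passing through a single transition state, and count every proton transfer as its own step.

Step 1: Electrophilic addition begins with the π(C=C) electrons forming a bond to the proton of H3O⁺. Following Markovnikov's rule, the resulting cation is secondary. H2O is released.
Step 2: A hydride (H with its bonding pair) migrates from the adjacent cyclopentyl carbon to the cationic centre — a 1,2-hydride shift — upgrading the secondary cation to a tertiary one.
Step 3: Water acts as the nucleophile: an oxygen lone pair bonds to the cationic carbon, giving an oxonium-ion intermediate.
Step 4: H2O removes a proton from the oxonium oxygen, regenerating H3O⁺ and giving the neutral alcohol.
Total: 4 elementary steps.

4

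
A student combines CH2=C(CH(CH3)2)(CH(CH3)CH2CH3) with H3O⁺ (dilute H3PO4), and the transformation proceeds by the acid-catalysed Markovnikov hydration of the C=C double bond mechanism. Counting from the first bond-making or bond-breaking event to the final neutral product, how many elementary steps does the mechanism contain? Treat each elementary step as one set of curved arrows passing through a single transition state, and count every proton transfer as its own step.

Step 1: Electrophilic addition begins with the π(C=C) electrons forming a bond to the proton of H3O⁺. Following Markovnikov's rule, the resulting cation is tertiary. H2O is released.
(No 1,2-shift: no single shift to an adjacent carbon would give a more stable cation.)
Step 2: Water acts as the nucleophile: an oxygen lone pair bonds to the cationic carbon, giving an oxonium-ion intermediate.
Step 3: Proton transfer from the O–H of the oxonium ion to H2O completes the catalytic cycle and yields the alcohol.
Total: 3 elementary steps.

3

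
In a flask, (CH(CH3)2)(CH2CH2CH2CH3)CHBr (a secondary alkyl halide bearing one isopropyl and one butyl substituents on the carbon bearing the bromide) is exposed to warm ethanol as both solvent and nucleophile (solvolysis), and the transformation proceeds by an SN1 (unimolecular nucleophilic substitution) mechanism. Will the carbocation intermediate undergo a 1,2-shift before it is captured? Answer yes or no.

The first-formed carbocation is secondary.
The adjacent isopropyl carbon already bears 2 other carbon substituents and has a hydrogen to migrate; after a 1,2-hydride shift from that carbon the positive charge sits on a tertiary centre.
Tertiary is more stable than secondary, so the shift occurs.

yes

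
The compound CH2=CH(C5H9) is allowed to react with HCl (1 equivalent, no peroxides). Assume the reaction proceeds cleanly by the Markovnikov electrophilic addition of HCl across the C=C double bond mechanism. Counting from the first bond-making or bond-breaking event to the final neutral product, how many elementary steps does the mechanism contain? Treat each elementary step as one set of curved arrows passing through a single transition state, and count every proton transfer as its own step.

3

Step 1: The π electrons of the C=C bond attack a proton of HCl; Markovnikov addition places the new C–H on the less-substituted alkene carbon, so the positive charge ends up on the more-substituted carbon — a secondary carbocation. The H–Cl bond breaks heterolytically, releasing Cl⁻.
Step 2: Carbocation rearrangement: a 1,2-hydride shift from the adjacent cyclopentyl carbon converts the initially-formed secondary cation into the more stable tertiary cation.
Step 3: Cl⁻ captures the cation: a lone pair on Cl⁻ fills the empty p orbital, producing the alkyl halide product.
Total: 3 elementary steps.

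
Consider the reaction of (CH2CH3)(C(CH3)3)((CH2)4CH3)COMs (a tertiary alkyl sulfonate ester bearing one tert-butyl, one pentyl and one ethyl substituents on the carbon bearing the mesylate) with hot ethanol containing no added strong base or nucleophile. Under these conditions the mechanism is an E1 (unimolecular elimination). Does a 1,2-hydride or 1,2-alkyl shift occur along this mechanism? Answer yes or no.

no

The first-formed carbocation is tertiary.
No single 1,2-shift to an adjacent carbon would produce a more-substituted cation than the one already present, so no rearrangement occurs.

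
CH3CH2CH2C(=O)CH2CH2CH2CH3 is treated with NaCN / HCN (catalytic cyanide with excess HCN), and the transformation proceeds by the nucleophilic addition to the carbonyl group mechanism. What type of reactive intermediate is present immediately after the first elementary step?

tetrahedral alkoxide intermediate

Step 1: CN⁻ attacks the sp² carbonyl carbon; the C=O π bond breaks and the electrons end up as a lone pair on the alkoxide oxygen of the tetrahedral intermediate.
After step 1 the species present is a tetrahedral alkoxide intermediate.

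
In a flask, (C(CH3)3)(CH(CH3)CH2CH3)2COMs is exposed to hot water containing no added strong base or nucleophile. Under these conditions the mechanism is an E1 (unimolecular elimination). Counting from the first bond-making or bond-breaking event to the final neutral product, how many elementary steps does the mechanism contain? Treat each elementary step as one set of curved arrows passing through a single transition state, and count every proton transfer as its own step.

2

Step 1: Unassisted departure of MsO⁻ (taking the C–O bonding pair) generates a tertiary carbocation.
(No 1,2-shift: no single shift to an adjacent carbon would give a more stable cation.)
Step 2: Loss of a β-proton to a water molecule of the solvent: the C–H bonding pair collapses toward the cationic carbon to form the C=C π bond, yielding the alkene.
Total: 2 elementary steps.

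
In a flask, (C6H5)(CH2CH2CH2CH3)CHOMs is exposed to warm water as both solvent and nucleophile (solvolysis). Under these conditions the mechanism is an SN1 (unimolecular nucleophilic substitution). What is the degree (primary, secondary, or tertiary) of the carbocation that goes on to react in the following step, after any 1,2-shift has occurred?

secondary

Step 1: Unassisted departure of MsO⁻ (taking the C–O bonding pair) generates a secondary carbocation.
No single 1,2-shift to an adjacent carbon would give a more-substituted cation, so no rearrangement occurs.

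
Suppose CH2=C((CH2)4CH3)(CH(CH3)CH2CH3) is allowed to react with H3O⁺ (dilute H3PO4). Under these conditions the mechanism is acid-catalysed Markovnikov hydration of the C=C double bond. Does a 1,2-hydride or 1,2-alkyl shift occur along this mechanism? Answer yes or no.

no

The first-formed carbocation is tertiary.
No single 1,2-shift to an adjacent carbon would produce a more-substituted cation than the one already present, so no rearrangement occurs.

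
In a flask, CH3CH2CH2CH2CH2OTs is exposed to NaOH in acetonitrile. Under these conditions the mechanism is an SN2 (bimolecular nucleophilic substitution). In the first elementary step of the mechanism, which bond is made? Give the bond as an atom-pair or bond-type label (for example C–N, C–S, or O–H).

Step 1: OH⁻ attacks the back face of the α-carbon while TsO⁻ departs with the C–O bonding pair — a single concerted displacement through a pentacoordinate transition state.
The bond formed in this step is the C–O bond.

C–O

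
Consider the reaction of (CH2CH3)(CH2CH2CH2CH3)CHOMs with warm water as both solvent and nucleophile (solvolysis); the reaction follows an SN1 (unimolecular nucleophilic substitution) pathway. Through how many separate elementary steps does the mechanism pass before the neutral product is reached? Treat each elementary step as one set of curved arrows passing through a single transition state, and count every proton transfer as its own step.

Step 1: The C–O bond breaks with both electrons going to the mesylate; MsO⁻ leaves and a secondary carbocation remains.
(No 1,2-shift: no single shift to an adjacent carbon would give a more stable cation.)
Step 2: H2O donates an oxygen lone pair into the empty p orbital of the cation, giving a protonated alcohol (an oxonium ion).
Step 3: Deprotonation of the oxonium oxygen by solvent water yields the neutral alcohol.
Total: 3 elementary steps.

3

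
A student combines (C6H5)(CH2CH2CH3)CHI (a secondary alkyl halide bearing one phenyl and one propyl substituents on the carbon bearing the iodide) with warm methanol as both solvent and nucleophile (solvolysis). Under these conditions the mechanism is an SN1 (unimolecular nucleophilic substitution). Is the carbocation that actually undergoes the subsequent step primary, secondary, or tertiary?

Step 1: Unassisted departure of I⁻ (taking the C–I bonding pair) generates a secondary carbocation.
No single 1,2-shift to an adjacent carbon would give a more-substituted cation, so no rearrangement occurs.

secondary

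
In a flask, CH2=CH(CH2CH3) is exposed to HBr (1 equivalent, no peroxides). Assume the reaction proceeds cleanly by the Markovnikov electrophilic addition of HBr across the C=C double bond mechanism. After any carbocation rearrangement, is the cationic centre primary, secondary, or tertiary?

secondary

Step 1: Electrophilic addition begins with the π(C=C) electrons forming a bond to the proton of HBr. Following Markovnikov's rule, the resulting cation is secondary. The H–Br bond breaks heterolytically, releasing Br⁻.
No single 1,2-shift to an adjacent carbon would give a more-substituted cation, so no rearrangement occurs.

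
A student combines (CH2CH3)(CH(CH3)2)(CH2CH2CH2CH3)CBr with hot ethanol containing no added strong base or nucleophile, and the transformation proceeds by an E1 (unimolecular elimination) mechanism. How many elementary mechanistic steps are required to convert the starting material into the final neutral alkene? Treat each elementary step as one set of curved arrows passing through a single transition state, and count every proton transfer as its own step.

Step 1: Ionisation: the C–Br σ-bond cleaves heterolytically; both bonding electrons depart with Br⁻, leaving a tertiary carbocation at the α-carbon.
(No 1,2-shift: no single shift to an adjacent carbon would give a more stable cation.)
Step 2: A weak base (an ethanol molecule from the solvent) removes a proton from a carbon adjacent to the cationic centre; the electrons of that C–H bond become the new π(C=C) bond, giving the alkene.
Total: 2 elementary steps.

2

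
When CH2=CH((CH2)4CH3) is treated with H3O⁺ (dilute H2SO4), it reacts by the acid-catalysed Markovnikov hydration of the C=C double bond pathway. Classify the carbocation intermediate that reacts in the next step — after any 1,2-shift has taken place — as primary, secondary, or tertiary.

Step 1: Protonation of the alkene by H3O⁺: the π bond acts as the nucleophile and picks up H⁺, giving the more stable (Markovnikov) secondary carbocation. H2O is released.
No single 1,2-shift to an adjacent carbon would give a more-substituted cation, so no rearrangement occurs.

secondary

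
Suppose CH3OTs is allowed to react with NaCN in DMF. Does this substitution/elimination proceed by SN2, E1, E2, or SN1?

SN2

Conditions: a methyl substrate with a strong nucleophile in the polar aprotic solvent DMF.
These conditions are the textbook signature of the SN2 pathway.
An unhindered substrate with a strong nucleophile in a polar aprotic solvent favours one-step backside displacement.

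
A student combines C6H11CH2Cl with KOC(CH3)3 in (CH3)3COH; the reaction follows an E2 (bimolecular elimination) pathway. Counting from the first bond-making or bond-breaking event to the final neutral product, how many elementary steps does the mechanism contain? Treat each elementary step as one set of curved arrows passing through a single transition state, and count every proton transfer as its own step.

1

Step 1: Concerted anti-periplanar elimination: (CH3)3CO⁻ abstracts a β-H while Cl⁻ leaves, and the C–H electrons become the new C=C π bond — all in a single transition state.
Total: 1 elementary step.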